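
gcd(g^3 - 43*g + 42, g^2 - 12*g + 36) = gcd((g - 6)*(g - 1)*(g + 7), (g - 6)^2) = g - 6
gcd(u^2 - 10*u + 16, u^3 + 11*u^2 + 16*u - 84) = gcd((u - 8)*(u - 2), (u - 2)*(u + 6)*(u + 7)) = u - 2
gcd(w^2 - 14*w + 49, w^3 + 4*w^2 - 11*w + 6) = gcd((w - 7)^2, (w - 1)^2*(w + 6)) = 1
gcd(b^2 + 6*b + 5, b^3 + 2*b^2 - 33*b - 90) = b + 5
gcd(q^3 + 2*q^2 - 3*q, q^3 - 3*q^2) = q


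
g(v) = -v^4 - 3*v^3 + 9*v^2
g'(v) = -4*v^3 - 9*v^2 + 18*v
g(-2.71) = 71.87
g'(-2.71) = -35.27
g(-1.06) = 12.42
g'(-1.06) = -24.43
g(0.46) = 1.57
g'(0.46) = 5.99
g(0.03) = 0.01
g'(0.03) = 0.53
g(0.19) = 0.30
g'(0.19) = 3.07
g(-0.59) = 3.63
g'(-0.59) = -12.93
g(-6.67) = -688.64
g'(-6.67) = 666.50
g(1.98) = -3.37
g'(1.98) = -30.69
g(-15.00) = -38475.00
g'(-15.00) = 11205.00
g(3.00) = -81.00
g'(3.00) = -135.00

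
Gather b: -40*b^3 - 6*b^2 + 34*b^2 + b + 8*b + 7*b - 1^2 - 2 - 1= -40*b^3 + 28*b^2 + 16*b - 4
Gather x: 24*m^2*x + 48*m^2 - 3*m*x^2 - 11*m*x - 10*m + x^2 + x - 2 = 48*m^2 - 10*m + x^2*(1 - 3*m) + x*(24*m^2 - 11*m + 1) - 2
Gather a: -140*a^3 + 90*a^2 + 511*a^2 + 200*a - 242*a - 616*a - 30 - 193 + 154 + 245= -140*a^3 + 601*a^2 - 658*a + 176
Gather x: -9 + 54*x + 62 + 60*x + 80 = 114*x + 133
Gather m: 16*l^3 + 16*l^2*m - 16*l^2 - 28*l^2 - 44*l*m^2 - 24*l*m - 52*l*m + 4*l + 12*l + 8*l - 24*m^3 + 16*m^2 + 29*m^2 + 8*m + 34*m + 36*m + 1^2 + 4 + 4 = 16*l^3 - 44*l^2 + 24*l - 24*m^3 + m^2*(45 - 44*l) + m*(16*l^2 - 76*l + 78) + 9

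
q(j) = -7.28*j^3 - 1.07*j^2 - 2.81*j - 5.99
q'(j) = -21.84*j^2 - 2.14*j - 2.81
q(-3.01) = 191.31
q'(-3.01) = -194.24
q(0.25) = -6.87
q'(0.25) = -4.71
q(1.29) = -27.02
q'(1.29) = -41.91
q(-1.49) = 19.90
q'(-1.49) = -48.11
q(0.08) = -6.23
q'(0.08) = -3.12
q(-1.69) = 30.84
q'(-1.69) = -61.57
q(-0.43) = -4.40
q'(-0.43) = -5.93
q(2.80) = -182.06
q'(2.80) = -180.03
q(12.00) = -12773.63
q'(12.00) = -3173.45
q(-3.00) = 189.37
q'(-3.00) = -192.95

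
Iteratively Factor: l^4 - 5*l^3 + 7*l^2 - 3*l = (l - 1)*(l^3 - 4*l^2 + 3*l) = l*(l - 1)*(l^2 - 4*l + 3) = l*(l - 3)*(l - 1)*(l - 1)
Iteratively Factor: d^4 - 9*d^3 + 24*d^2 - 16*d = (d - 4)*(d^3 - 5*d^2 + 4*d) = (d - 4)^2*(d^2 - d) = d*(d - 4)^2*(d - 1)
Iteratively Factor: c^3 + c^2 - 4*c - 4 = (c + 2)*(c^2 - c - 2) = (c + 1)*(c + 2)*(c - 2)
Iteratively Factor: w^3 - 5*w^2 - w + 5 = (w + 1)*(w^2 - 6*w + 5) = (w - 1)*(w + 1)*(w - 5)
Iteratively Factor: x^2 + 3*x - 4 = (x - 1)*(x + 4)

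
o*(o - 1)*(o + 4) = o^3 + 3*o^2 - 4*o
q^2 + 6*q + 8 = (q + 2)*(q + 4)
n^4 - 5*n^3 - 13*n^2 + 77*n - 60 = (n - 5)*(n - 3)*(n - 1)*(n + 4)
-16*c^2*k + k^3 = k*(-4*c + k)*(4*c + k)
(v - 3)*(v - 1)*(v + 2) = v^3 - 2*v^2 - 5*v + 6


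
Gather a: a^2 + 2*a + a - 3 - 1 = a^2 + 3*a - 4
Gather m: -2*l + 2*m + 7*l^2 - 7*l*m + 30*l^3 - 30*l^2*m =30*l^3 + 7*l^2 - 2*l + m*(-30*l^2 - 7*l + 2)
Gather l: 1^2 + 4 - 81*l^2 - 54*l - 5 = -81*l^2 - 54*l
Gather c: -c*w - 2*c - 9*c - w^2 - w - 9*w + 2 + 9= c*(-w - 11) - w^2 - 10*w + 11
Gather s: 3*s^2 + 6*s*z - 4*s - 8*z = 3*s^2 + s*(6*z - 4) - 8*z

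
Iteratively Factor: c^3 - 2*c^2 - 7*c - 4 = (c + 1)*(c^2 - 3*c - 4) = (c - 4)*(c + 1)*(c + 1)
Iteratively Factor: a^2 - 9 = (a + 3)*(a - 3)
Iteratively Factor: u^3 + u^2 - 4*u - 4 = (u + 1)*(u^2 - 4) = (u + 1)*(u + 2)*(u - 2)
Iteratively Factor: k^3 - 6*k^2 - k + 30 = (k + 2)*(k^2 - 8*k + 15) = (k - 5)*(k + 2)*(k - 3)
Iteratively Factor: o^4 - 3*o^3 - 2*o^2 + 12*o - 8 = (o - 1)*(o^3 - 2*o^2 - 4*o + 8) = (o - 2)*(o - 1)*(o^2 - 4) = (o - 2)*(o - 1)*(o + 2)*(o - 2)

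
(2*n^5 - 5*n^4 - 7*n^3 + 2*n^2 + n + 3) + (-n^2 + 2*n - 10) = 2*n^5 - 5*n^4 - 7*n^3 + n^2 + 3*n - 7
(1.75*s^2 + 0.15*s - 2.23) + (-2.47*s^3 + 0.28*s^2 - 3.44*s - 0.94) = -2.47*s^3 + 2.03*s^2 - 3.29*s - 3.17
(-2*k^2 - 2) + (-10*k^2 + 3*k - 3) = -12*k^2 + 3*k - 5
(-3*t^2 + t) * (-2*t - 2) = 6*t^3 + 4*t^2 - 2*t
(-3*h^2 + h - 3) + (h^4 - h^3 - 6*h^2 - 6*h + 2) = h^4 - h^3 - 9*h^2 - 5*h - 1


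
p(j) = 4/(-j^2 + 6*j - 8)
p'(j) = 4*(2*j - 6)/(-j^2 + 6*j - 8)^2 = 8*(j - 3)/(j^2 - 6*j + 8)^2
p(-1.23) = -0.24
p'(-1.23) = -0.12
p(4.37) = -4.56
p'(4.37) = 14.25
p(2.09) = 23.27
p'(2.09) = -246.37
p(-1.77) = -0.18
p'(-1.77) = -0.08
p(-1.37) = -0.22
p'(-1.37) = -0.11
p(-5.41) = -0.06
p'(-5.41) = -0.01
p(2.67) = 4.49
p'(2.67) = -3.32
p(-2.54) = -0.13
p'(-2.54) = -0.05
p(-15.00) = -0.01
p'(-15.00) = 0.00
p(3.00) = 4.00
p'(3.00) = 0.00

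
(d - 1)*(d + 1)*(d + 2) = d^3 + 2*d^2 - d - 2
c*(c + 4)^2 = c^3 + 8*c^2 + 16*c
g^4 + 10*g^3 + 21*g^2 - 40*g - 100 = (g - 2)*(g + 2)*(g + 5)^2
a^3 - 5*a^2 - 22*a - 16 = (a - 8)*(a + 1)*(a + 2)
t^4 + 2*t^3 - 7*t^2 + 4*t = t*(t - 1)^2*(t + 4)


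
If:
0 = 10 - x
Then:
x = 10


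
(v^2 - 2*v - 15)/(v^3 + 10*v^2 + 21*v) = (v - 5)/(v*(v + 7))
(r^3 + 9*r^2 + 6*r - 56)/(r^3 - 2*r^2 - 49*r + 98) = (r + 4)/(r - 7)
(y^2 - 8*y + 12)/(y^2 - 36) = (y - 2)/(y + 6)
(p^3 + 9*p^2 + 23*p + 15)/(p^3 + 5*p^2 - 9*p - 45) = (p + 1)/(p - 3)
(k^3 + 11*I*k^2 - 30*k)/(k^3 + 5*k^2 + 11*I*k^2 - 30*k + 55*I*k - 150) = k/(k + 5)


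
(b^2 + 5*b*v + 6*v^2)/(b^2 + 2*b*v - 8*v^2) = (b^2 + 5*b*v + 6*v^2)/(b^2 + 2*b*v - 8*v^2)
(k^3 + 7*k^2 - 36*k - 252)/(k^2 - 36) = k + 7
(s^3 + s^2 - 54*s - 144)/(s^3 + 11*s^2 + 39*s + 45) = (s^2 - 2*s - 48)/(s^2 + 8*s + 15)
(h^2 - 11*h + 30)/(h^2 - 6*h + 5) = (h - 6)/(h - 1)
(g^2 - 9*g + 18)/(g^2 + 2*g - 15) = (g - 6)/(g + 5)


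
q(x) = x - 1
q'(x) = 1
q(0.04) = -0.96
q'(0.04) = 1.00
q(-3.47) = -4.47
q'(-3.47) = 1.00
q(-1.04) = -2.04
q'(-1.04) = 1.00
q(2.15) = 1.15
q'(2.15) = 1.00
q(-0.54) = -1.54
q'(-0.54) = 1.00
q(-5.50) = -6.50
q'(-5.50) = 1.00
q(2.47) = 1.47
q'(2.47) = 1.00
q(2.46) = 1.46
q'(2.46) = 1.00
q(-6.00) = -7.00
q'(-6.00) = 1.00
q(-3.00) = -4.00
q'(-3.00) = 1.00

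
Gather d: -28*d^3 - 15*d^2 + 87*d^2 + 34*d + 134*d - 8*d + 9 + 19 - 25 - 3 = -28*d^3 + 72*d^2 + 160*d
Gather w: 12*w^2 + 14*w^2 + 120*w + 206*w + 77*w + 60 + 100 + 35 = 26*w^2 + 403*w + 195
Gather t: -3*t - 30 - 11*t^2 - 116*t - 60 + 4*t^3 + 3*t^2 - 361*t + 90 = 4*t^3 - 8*t^2 - 480*t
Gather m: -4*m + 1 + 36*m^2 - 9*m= 36*m^2 - 13*m + 1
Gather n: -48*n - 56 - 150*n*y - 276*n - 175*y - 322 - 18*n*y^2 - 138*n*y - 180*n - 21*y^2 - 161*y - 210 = n*(-18*y^2 - 288*y - 504) - 21*y^2 - 336*y - 588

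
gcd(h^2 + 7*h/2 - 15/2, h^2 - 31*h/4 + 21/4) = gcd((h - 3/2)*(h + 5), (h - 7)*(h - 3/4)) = 1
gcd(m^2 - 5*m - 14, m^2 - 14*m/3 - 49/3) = m - 7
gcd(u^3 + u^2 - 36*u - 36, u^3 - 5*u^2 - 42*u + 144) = u + 6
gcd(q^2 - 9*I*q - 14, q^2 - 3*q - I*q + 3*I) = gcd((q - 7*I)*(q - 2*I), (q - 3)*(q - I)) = 1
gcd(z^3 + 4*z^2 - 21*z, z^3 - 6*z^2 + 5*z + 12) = z - 3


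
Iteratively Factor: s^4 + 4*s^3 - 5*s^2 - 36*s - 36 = (s - 3)*(s^3 + 7*s^2 + 16*s + 12) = (s - 3)*(s + 2)*(s^2 + 5*s + 6) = (s - 3)*(s + 2)*(s + 3)*(s + 2)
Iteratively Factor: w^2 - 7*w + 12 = (w - 3)*(w - 4)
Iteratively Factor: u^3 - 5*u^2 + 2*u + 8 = (u - 2)*(u^2 - 3*u - 4) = (u - 4)*(u - 2)*(u + 1)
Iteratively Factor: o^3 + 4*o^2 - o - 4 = (o - 1)*(o^2 + 5*o + 4) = (o - 1)*(o + 1)*(o + 4)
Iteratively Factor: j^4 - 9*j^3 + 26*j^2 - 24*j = (j - 4)*(j^3 - 5*j^2 + 6*j) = (j - 4)*(j - 3)*(j^2 - 2*j) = (j - 4)*(j - 3)*(j - 2)*(j)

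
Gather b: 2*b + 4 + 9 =2*b + 13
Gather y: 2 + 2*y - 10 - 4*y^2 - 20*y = -4*y^2 - 18*y - 8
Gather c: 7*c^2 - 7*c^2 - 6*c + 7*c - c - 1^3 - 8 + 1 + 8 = 0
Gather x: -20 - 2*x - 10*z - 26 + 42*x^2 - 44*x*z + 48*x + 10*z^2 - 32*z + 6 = 42*x^2 + x*(46 - 44*z) + 10*z^2 - 42*z - 40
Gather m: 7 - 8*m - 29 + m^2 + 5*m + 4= m^2 - 3*m - 18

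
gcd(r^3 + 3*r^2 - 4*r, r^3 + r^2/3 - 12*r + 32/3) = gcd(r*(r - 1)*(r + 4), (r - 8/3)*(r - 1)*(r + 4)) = r^2 + 3*r - 4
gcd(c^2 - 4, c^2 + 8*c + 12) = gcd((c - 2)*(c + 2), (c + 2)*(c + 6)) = c + 2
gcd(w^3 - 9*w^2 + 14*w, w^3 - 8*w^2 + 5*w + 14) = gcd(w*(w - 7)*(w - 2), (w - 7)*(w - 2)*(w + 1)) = w^2 - 9*w + 14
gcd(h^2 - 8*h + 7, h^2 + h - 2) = h - 1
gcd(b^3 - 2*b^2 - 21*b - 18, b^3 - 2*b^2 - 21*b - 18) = b^3 - 2*b^2 - 21*b - 18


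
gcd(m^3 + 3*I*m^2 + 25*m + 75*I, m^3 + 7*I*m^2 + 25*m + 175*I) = m^2 + 25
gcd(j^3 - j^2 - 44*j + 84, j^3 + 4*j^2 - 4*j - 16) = j - 2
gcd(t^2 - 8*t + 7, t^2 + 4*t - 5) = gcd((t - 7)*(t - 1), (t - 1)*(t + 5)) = t - 1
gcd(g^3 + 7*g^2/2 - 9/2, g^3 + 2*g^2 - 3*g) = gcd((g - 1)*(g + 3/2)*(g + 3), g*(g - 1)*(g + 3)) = g^2 + 2*g - 3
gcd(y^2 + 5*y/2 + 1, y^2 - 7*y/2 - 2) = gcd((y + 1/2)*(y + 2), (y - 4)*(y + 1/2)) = y + 1/2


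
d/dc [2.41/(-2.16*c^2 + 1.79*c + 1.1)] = (10.4112*c - 4.3139)/(-2.16*c^2 + 1.79*c + 1.1)^2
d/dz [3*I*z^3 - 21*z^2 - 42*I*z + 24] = 9*I*z^2 - 42*z - 42*I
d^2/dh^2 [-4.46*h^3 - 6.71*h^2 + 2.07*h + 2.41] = -26.76*h - 13.42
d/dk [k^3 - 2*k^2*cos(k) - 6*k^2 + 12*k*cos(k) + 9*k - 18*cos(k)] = 2*k^2*sin(k) + 3*k^2 - 12*k*sin(k) - 4*k*cos(k) - 12*k + 18*sin(k) + 12*cos(k) + 9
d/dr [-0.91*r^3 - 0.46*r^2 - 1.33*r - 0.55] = -2.73*r^2 - 0.92*r - 1.33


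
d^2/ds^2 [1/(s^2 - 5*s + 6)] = 2*(-s^2 + 5*s + (2*s - 5)^2 - 6)/(s^2 - 5*s + 6)^3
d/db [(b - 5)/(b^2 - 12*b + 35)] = -1/(b^2 - 14*b + 49)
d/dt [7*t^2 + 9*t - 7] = 14*t + 9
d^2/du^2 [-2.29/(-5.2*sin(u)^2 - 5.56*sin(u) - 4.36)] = (-247.6864*sin(u)^4 - 198.62544*sin(u)^3 + 508.412976*sin(u)^2 + 452.764144*sin(u) + 37.746528)/(5.2*sin(u)^2 + 5.56*sin(u) + 4.36)^3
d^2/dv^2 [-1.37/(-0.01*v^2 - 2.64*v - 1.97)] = (-0.000274*v^2 - 0.072336*v + 1.37*(0.02*v + 2.64)*(0.04*v + 5.28) - 0.053978)/(0.01*v^2 + 2.64*v + 1.97)^3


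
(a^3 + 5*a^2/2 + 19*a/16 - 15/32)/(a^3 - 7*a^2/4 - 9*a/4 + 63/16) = (16*a^2 + 16*a - 5)/(2*(8*a^2 - 26*a + 21))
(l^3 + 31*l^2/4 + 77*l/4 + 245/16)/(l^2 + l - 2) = (16*l^3 + 124*l^2 + 308*l + 245)/(16*(l^2 + l - 2))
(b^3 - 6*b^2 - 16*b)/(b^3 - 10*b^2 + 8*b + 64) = b/(b - 4)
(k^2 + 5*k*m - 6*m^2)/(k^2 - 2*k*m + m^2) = (k + 6*m)/(k - m)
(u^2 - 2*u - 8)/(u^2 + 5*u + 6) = (u - 4)/(u + 3)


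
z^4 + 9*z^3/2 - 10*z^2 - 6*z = z*(z - 2)*(z + 1/2)*(z + 6)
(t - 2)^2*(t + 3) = t^3 - t^2 - 8*t + 12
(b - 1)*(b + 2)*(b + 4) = b^3 + 5*b^2 + 2*b - 8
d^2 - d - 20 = (d - 5)*(d + 4)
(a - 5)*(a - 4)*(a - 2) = a^3 - 11*a^2 + 38*a - 40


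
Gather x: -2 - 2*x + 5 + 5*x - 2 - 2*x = x + 1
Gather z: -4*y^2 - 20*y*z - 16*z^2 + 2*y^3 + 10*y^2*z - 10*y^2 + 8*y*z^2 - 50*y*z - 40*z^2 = 2*y^3 - 14*y^2 + z^2*(8*y - 56) + z*(10*y^2 - 70*y)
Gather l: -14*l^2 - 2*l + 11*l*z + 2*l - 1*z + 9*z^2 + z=-14*l^2 + 11*l*z + 9*z^2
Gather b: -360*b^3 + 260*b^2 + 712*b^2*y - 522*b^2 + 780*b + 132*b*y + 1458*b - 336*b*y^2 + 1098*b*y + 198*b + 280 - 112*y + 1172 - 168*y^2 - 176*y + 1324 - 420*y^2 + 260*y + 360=-360*b^3 + b^2*(712*y - 262) + b*(-336*y^2 + 1230*y + 2436) - 588*y^2 - 28*y + 3136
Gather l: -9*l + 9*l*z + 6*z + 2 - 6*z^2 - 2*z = l*(9*z - 9) - 6*z^2 + 4*z + 2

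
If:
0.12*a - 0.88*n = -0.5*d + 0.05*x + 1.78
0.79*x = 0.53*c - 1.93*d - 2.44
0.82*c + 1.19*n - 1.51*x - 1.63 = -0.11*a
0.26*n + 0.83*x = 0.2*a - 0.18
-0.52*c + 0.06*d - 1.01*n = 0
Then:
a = -5.67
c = 4.93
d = 0.42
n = -2.51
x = -0.80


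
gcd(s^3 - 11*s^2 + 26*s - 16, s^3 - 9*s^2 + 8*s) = s^2 - 9*s + 8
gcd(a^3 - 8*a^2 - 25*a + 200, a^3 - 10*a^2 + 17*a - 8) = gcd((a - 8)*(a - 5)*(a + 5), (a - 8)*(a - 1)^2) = a - 8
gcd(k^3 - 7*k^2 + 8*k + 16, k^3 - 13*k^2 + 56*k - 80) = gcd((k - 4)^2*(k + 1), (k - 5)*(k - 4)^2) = k^2 - 8*k + 16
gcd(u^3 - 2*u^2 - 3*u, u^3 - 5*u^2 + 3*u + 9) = u^2 - 2*u - 3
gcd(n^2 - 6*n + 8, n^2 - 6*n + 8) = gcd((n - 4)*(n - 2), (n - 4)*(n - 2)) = n^2 - 6*n + 8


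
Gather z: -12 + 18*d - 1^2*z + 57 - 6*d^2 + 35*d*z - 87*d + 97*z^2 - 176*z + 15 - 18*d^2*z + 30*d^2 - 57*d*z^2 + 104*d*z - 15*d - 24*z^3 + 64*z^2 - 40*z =24*d^2 - 84*d - 24*z^3 + z^2*(161 - 57*d) + z*(-18*d^2 + 139*d - 217) + 60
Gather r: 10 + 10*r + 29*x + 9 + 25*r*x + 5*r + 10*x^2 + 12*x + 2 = r*(25*x + 15) + 10*x^2 + 41*x + 21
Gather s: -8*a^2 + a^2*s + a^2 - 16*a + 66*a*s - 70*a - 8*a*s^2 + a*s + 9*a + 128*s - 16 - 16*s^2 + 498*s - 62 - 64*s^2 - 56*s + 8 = -7*a^2 - 77*a + s^2*(-8*a - 80) + s*(a^2 + 67*a + 570) - 70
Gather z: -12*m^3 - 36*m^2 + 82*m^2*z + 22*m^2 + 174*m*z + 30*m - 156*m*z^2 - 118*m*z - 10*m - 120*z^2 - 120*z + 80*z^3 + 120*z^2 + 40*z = -12*m^3 - 14*m^2 - 156*m*z^2 + 20*m + 80*z^3 + z*(82*m^2 + 56*m - 80)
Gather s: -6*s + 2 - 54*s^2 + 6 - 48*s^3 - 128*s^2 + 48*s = -48*s^3 - 182*s^2 + 42*s + 8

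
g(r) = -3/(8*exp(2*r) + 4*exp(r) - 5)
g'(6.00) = 0.00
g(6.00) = 0.00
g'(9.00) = 0.00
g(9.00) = 0.00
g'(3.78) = 0.00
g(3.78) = -0.00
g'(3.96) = 0.00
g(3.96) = -0.00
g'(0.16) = 0.70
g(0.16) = -0.28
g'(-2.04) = 0.13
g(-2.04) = 0.69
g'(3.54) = 0.00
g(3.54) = -0.00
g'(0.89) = 0.12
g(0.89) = -0.06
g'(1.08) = 0.08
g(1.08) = -0.04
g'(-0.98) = 2.00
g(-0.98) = 1.26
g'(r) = -3*(-16*exp(2*r) - 4*exp(r))/(8*exp(2*r) + 4*exp(r) - 5)^2 = (48*exp(r) + 12)*exp(r)/(8*exp(2*r) + 4*exp(r) - 5)^2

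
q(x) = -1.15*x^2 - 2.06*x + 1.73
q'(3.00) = -8.96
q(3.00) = -14.80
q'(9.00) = -22.76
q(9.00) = -109.96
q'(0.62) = -3.49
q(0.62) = 0.01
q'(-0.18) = -1.65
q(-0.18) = 2.06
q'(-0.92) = 0.06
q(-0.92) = 2.65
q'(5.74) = -15.26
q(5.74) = -47.98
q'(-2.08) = 2.72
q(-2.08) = 1.04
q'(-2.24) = 3.09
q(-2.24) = 0.57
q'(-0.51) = -0.89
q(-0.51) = 2.48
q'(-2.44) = 3.55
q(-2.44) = -0.09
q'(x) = -2.3*x - 2.06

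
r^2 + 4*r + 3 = (r + 1)*(r + 3)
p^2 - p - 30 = (p - 6)*(p + 5)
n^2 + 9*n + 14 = (n + 2)*(n + 7)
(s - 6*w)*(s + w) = s^2 - 5*s*w - 6*w^2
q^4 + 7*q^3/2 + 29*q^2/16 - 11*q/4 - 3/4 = (q - 3/4)*(q + 1/4)*(q + 2)^2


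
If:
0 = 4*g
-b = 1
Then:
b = -1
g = 0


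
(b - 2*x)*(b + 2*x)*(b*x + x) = b^3*x + b^2*x - 4*b*x^3 - 4*x^3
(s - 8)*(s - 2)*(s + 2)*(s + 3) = s^4 - 5*s^3 - 28*s^2 + 20*s + 96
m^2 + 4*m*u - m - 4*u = (m - 1)*(m + 4*u)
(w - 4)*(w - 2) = w^2 - 6*w + 8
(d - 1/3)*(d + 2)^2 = d^3 + 11*d^2/3 + 8*d/3 - 4/3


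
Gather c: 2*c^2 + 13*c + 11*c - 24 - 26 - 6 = 2*c^2 + 24*c - 56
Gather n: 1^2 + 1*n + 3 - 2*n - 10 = -n - 6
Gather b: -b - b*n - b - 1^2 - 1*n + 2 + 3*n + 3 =b*(-n - 2) + 2*n + 4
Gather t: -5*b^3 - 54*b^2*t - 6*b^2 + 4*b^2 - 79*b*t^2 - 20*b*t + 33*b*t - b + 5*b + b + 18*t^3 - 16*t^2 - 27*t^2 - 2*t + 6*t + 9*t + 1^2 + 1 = -5*b^3 - 2*b^2 + 5*b + 18*t^3 + t^2*(-79*b - 43) + t*(-54*b^2 + 13*b + 13) + 2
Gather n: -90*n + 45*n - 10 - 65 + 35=-45*n - 40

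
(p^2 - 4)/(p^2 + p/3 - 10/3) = 3*(p - 2)/(3*p - 5)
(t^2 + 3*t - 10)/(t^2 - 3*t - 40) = (t - 2)/(t - 8)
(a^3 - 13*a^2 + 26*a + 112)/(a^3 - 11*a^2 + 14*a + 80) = (a - 7)/(a - 5)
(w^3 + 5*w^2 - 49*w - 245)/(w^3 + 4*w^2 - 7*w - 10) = (w^2 - 49)/(w^2 - w - 2)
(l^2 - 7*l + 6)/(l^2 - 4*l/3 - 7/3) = 3*(-l^2 + 7*l - 6)/(-3*l^2 + 4*l + 7)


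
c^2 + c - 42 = (c - 6)*(c + 7)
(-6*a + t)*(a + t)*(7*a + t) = -42*a^3 - 41*a^2*t + 2*a*t^2 + t^3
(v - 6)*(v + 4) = v^2 - 2*v - 24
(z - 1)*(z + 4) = z^2 + 3*z - 4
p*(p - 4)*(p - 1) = p^3 - 5*p^2 + 4*p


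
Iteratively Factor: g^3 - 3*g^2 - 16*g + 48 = (g - 3)*(g^2 - 16) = (g - 3)*(g + 4)*(g - 4)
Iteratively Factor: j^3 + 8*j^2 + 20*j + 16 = (j + 4)*(j^2 + 4*j + 4) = (j + 2)*(j + 4)*(j + 2)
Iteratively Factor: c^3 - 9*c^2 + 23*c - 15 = (c - 3)*(c^2 - 6*c + 5) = (c - 3)*(c - 1)*(c - 5)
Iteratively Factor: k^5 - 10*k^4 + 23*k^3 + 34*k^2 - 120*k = (k - 4)*(k^4 - 6*k^3 - k^2 + 30*k) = (k - 5)*(k - 4)*(k^3 - k^2 - 6*k) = (k - 5)*(k - 4)*(k + 2)*(k^2 - 3*k) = k*(k - 5)*(k - 4)*(k + 2)*(k - 3)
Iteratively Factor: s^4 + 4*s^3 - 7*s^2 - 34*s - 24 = (s + 2)*(s^3 + 2*s^2 - 11*s - 12) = (s + 2)*(s + 4)*(s^2 - 2*s - 3) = (s + 1)*(s + 2)*(s + 4)*(s - 3)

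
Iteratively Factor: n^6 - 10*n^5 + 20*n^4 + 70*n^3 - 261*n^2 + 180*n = (n)*(n^5 - 10*n^4 + 20*n^3 + 70*n^2 - 261*n + 180) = n*(n + 3)*(n^4 - 13*n^3 + 59*n^2 - 107*n + 60) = n*(n - 5)*(n + 3)*(n^3 - 8*n^2 + 19*n - 12) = n*(n - 5)*(n - 1)*(n + 3)*(n^2 - 7*n + 12) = n*(n - 5)*(n - 4)*(n - 1)*(n + 3)*(n - 3)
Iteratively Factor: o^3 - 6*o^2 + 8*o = (o - 4)*(o^2 - 2*o) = (o - 4)*(o - 2)*(o)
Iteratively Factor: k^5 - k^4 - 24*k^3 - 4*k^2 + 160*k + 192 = (k + 2)*(k^4 - 3*k^3 - 18*k^2 + 32*k + 96) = (k - 4)*(k + 2)*(k^3 + k^2 - 14*k - 24) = (k - 4)*(k + 2)*(k + 3)*(k^2 - 2*k - 8) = (k - 4)^2*(k + 2)*(k + 3)*(k + 2)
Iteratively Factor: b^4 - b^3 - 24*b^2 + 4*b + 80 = (b + 2)*(b^3 - 3*b^2 - 18*b + 40) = (b + 2)*(b + 4)*(b^2 - 7*b + 10) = (b - 5)*(b + 2)*(b + 4)*(b - 2)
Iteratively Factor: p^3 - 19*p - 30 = (p + 2)*(p^2 - 2*p - 15) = (p + 2)*(p + 3)*(p - 5)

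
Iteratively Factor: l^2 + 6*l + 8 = (l + 2)*(l + 4)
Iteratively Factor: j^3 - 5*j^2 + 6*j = (j - 2)*(j^2 - 3*j) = j*(j - 2)*(j - 3)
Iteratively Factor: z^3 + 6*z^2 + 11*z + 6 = (z + 3)*(z^2 + 3*z + 2) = (z + 2)*(z + 3)*(z + 1)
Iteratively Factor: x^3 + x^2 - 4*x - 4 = (x + 1)*(x^2 - 4) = (x - 2)*(x + 1)*(x + 2)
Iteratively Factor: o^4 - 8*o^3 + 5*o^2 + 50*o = (o - 5)*(o^3 - 3*o^2 - 10*o) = (o - 5)^2*(o^2 + 2*o) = o*(o - 5)^2*(o + 2)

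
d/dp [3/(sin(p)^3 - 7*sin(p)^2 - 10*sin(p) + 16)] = 3*(-3*sin(p)^2 + 14*sin(p) + 10)*cos(p)/(sin(p)^3 - 7*sin(p)^2 - 10*sin(p) + 16)^2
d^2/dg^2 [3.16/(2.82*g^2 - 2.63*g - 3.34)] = (50.259168*g^2 - 46.872912*g - 3.16*(5.64*g - 2.63)*(11.28*g - 5.26) - 59.526816)/(-2.82*g^2 + 2.63*g + 3.34)^3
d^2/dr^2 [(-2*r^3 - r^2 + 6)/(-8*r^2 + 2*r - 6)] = 3*(-6*r^3 - 114*r^2 + 42*r + 25)/(64*r^6 - 48*r^5 + 156*r^4 - 73*r^3 + 117*r^2 - 27*r + 27)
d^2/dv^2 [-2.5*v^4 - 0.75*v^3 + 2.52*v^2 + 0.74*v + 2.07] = -30.0*v^2 - 4.5*v + 5.04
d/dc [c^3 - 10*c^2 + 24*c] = 3*c^2 - 20*c + 24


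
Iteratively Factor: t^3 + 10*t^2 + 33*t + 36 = (t + 3)*(t^2 + 7*t + 12) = (t + 3)*(t + 4)*(t + 3)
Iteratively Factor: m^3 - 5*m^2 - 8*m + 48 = (m + 3)*(m^2 - 8*m + 16) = (m - 4)*(m + 3)*(m - 4)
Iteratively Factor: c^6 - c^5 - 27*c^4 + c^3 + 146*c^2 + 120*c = (c + 1)*(c^5 - 2*c^4 - 25*c^3 + 26*c^2 + 120*c) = c*(c + 1)*(c^4 - 2*c^3 - 25*c^2 + 26*c + 120) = c*(c + 1)*(c + 2)*(c^3 - 4*c^2 - 17*c + 60) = c*(c + 1)*(c + 2)*(c + 4)*(c^2 - 8*c + 15) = c*(c - 3)*(c + 1)*(c + 2)*(c + 4)*(c - 5)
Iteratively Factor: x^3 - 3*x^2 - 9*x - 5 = (x - 5)*(x^2 + 2*x + 1) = (x - 5)*(x + 1)*(x + 1)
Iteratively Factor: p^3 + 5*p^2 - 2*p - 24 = (p - 2)*(p^2 + 7*p + 12) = (p - 2)*(p + 4)*(p + 3)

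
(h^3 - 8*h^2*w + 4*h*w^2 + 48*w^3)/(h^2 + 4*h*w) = (h^3 - 8*h^2*w + 4*h*w^2 + 48*w^3)/(h*(h + 4*w))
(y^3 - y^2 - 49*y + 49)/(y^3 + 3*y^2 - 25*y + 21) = (y - 7)/(y - 3)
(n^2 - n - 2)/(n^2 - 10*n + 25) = (n^2 - n - 2)/(n^2 - 10*n + 25)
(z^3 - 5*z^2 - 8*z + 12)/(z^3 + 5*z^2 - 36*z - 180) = (z^2 + z - 2)/(z^2 + 11*z + 30)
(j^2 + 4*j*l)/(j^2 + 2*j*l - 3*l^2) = j*(j + 4*l)/(j^2 + 2*j*l - 3*l^2)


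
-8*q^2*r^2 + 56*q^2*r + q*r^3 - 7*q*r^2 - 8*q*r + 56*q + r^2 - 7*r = (-8*q + r)*(r - 7)*(q*r + 1)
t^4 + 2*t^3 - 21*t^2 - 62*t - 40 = (t - 5)*(t + 1)*(t + 2)*(t + 4)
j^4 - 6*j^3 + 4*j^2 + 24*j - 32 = (j - 4)*(j - 2)^2*(j + 2)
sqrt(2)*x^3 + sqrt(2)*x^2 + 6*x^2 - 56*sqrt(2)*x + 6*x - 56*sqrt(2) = (x - 4*sqrt(2))*(x + 7*sqrt(2))*(sqrt(2)*x + sqrt(2))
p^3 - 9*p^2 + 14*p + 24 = (p - 6)*(p - 4)*(p + 1)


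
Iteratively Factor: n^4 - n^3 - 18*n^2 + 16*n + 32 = (n + 1)*(n^3 - 2*n^2 - 16*n + 32) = (n - 2)*(n + 1)*(n^2 - 16) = (n - 4)*(n - 2)*(n + 1)*(n + 4)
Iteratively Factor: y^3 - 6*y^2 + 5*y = (y)*(y^2 - 6*y + 5) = y*(y - 1)*(y - 5)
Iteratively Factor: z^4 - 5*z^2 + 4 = (z - 2)*(z^3 + 2*z^2 - z - 2) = (z - 2)*(z + 2)*(z^2 - 1) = (z - 2)*(z + 1)*(z + 2)*(z - 1)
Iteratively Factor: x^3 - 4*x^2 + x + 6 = (x - 2)*(x^2 - 2*x - 3) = (x - 3)*(x - 2)*(x + 1)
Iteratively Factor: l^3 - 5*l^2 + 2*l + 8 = (l + 1)*(l^2 - 6*l + 8) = (l - 4)*(l + 1)*(l - 2)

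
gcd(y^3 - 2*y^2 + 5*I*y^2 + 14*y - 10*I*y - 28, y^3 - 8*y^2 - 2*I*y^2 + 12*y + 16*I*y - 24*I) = y^2 + y*(-2 - 2*I) + 4*I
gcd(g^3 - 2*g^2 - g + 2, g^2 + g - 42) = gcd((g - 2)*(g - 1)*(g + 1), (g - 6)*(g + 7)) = 1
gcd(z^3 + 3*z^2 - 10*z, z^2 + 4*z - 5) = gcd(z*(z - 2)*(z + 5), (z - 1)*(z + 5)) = z + 5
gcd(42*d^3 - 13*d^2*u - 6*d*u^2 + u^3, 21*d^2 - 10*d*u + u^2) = -7*d + u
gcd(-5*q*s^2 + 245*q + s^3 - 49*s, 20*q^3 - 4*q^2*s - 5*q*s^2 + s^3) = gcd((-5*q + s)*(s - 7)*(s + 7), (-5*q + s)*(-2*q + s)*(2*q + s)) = 5*q - s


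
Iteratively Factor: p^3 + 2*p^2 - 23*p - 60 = (p + 4)*(p^2 - 2*p - 15) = (p + 3)*(p + 4)*(p - 5)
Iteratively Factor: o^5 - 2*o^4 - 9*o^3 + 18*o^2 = (o - 3)*(o^4 + o^3 - 6*o^2) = o*(o - 3)*(o^3 + o^2 - 6*o) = o^2*(o - 3)*(o^2 + o - 6) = o^2*(o - 3)*(o - 2)*(o + 3)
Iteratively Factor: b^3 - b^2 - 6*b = (b)*(b^2 - b - 6) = b*(b - 3)*(b + 2)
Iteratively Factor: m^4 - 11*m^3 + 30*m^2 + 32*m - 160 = (m - 4)*(m^3 - 7*m^2 + 2*m + 40) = (m - 5)*(m - 4)*(m^2 - 2*m - 8) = (m - 5)*(m - 4)*(m + 2)*(m - 4)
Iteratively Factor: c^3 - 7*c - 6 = (c - 3)*(c^2 + 3*c + 2) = (c - 3)*(c + 2)*(c + 1)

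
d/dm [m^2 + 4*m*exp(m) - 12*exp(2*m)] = 4*m*exp(m) + 2*m - 24*exp(2*m) + 4*exp(m)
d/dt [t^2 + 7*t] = 2*t + 7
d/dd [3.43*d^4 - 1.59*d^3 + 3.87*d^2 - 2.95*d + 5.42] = 13.72*d^3 - 4.77*d^2 + 7.74*d - 2.95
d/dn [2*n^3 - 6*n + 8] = 6*n^2 - 6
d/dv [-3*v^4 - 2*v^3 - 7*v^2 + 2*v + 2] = -12*v^3 - 6*v^2 - 14*v + 2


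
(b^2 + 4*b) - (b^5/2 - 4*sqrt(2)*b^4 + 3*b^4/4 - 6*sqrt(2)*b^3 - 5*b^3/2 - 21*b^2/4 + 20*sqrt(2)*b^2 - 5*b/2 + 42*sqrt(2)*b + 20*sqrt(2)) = -b^5/2 - 3*b^4/4 + 4*sqrt(2)*b^4 + 5*b^3/2 + 6*sqrt(2)*b^3 - 20*sqrt(2)*b^2 + 25*b^2/4 - 42*sqrt(2)*b + 13*b/2 - 20*sqrt(2)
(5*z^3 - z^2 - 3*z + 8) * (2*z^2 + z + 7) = 10*z^5 + 3*z^4 + 28*z^3 + 6*z^2 - 13*z + 56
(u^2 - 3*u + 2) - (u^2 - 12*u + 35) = 9*u - 33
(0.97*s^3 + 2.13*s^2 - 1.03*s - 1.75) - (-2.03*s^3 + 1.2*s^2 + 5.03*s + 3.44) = 3.0*s^3 + 0.93*s^2 - 6.06*s - 5.19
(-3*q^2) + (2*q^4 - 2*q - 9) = 2*q^4 - 3*q^2 - 2*q - 9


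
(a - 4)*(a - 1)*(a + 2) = a^3 - 3*a^2 - 6*a + 8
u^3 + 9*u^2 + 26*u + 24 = (u + 2)*(u + 3)*(u + 4)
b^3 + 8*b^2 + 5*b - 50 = (b - 2)*(b + 5)^2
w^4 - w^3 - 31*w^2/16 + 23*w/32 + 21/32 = (w - 7/4)*(w - 3/4)*(w + 1/2)*(w + 1)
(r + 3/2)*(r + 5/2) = r^2 + 4*r + 15/4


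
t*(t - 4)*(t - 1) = t^3 - 5*t^2 + 4*t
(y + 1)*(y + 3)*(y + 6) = y^3 + 10*y^2 + 27*y + 18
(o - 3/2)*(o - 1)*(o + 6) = o^3 + 7*o^2/2 - 27*o/2 + 9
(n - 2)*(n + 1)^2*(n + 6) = n^4 + 6*n^3 - 3*n^2 - 20*n - 12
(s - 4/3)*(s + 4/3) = s^2 - 16/9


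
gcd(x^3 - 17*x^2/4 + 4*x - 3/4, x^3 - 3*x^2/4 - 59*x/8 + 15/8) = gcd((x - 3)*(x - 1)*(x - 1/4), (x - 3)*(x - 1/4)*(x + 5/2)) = x^2 - 13*x/4 + 3/4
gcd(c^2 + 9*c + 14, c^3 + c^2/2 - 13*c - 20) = c + 2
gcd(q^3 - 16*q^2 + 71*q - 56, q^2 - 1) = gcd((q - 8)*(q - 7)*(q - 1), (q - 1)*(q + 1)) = q - 1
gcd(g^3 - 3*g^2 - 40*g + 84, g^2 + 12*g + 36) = g + 6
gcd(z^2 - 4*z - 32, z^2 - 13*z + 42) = 1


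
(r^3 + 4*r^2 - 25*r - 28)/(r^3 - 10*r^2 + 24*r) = (r^2 + 8*r + 7)/(r*(r - 6))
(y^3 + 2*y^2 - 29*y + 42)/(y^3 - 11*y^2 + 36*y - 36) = (y + 7)/(y - 6)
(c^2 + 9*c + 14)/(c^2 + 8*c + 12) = (c + 7)/(c + 6)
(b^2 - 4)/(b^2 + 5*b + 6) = (b - 2)/(b + 3)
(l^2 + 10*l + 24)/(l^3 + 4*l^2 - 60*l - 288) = (l + 4)/(l^2 - 2*l - 48)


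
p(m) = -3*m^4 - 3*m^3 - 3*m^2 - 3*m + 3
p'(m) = -12*m^3 - 9*m^2 - 6*m - 3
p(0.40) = 1.05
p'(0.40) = -7.61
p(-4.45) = -955.11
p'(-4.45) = 902.93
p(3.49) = -616.60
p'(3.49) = -643.66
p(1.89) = -71.92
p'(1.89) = -127.50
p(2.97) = -344.39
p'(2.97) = -414.58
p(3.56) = -662.92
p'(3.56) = -679.84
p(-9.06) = -18198.19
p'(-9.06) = 8236.74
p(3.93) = -952.85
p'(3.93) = -893.97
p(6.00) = -4659.00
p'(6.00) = -2955.00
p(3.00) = -357.00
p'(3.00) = -426.00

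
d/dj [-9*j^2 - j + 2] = -18*j - 1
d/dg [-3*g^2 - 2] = -6*g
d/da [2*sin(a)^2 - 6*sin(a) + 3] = 2*(2*sin(a) - 3)*cos(a)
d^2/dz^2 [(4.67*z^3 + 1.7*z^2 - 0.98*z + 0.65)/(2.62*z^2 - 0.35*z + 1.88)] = (2.1316282072803e-14*z^4 - 55.197378*z^3 - 41.90712*z^2 + 124.420116*z + 4.48325)/(17.984728*z^6 - 7.20762*z^5 + 39.678066*z^4 - 10.386635*z^3 + 28.471284*z^2 - 3.71112*z + 6.644672)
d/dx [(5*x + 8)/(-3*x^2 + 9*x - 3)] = (5*x^2 + 16*x - 29)/(3*(x^4 - 6*x^3 + 11*x^2 - 6*x + 1))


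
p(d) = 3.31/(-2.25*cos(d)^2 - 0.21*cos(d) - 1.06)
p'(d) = 3.31*(-4.5*sin(d)*cos(d) - 0.21*sin(d))/(-2.25*cos(d)^2 - 0.21*cos(d) - 1.06)^2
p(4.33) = -2.56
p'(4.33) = -2.69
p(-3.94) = -1.65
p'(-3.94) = 1.72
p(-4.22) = -2.26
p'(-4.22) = 2.61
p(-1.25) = -2.45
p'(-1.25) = 2.81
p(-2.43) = -1.51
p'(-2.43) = -1.44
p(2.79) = -1.16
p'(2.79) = 0.57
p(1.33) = -2.67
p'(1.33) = -2.69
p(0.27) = -0.99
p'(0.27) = -0.36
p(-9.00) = -1.21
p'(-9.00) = -0.71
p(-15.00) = -1.51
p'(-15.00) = -1.43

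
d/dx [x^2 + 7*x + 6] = 2*x + 7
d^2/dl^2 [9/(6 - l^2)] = 54*(-l^2 - 2)/(l^2 - 6)^3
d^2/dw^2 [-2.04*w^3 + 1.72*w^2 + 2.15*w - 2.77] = 3.44 - 12.24*w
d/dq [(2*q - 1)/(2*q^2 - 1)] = 2*(-2*q^2 + 2*q - 1)/(4*q^4 - 4*q^2 + 1)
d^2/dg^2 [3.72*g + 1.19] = 0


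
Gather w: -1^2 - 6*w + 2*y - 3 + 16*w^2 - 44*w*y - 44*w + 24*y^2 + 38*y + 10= 16*w^2 + w*(-44*y - 50) + 24*y^2 + 40*y + 6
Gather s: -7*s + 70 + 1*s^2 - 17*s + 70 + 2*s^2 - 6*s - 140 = 3*s^2 - 30*s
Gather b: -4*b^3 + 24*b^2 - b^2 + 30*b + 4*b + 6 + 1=-4*b^3 + 23*b^2 + 34*b + 7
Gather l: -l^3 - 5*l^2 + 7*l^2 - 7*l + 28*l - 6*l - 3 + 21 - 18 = -l^3 + 2*l^2 + 15*l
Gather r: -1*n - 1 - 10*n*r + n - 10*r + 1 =r*(-10*n - 10)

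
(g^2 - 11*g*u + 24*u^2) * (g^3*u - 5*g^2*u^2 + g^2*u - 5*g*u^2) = g^5*u - 16*g^4*u^2 + g^4*u + 79*g^3*u^3 - 16*g^3*u^2 - 120*g^2*u^4 + 79*g^2*u^3 - 120*g*u^4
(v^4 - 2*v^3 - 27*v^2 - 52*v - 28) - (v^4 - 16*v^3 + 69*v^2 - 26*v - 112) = 14*v^3 - 96*v^2 - 26*v + 84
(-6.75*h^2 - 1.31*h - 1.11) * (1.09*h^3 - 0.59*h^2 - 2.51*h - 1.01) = -7.3575*h^5 + 2.5546*h^4 + 16.5055*h^3 + 10.7605*h^2 + 4.1092*h + 1.1211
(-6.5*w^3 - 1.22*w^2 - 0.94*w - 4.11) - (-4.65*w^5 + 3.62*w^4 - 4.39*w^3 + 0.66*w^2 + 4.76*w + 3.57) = 4.65*w^5 - 3.62*w^4 - 2.11*w^3 - 1.88*w^2 - 5.7*w - 7.68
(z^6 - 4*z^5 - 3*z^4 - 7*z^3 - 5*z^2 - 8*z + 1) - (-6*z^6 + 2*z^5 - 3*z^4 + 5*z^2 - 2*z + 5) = 7*z^6 - 6*z^5 - 7*z^3 - 10*z^2 - 6*z - 4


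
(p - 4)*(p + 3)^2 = p^3 + 2*p^2 - 15*p - 36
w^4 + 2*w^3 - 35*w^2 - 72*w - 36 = (w - 6)*(w + 1)^2*(w + 6)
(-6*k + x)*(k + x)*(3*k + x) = -18*k^3 - 21*k^2*x - 2*k*x^2 + x^3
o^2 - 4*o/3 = o*(o - 4/3)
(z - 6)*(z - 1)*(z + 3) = z^3 - 4*z^2 - 15*z + 18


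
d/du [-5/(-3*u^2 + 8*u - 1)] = 10*(4 - 3*u)/(3*u^2 - 8*u + 1)^2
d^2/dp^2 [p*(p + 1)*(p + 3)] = 6*p + 8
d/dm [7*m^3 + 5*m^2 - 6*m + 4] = 21*m^2 + 10*m - 6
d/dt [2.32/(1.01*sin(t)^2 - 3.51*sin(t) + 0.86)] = (8.1432 - 4.6864*sin(t))*cos(t)/(1.01*sin(t)^2 - 3.51*sin(t) + 0.86)^2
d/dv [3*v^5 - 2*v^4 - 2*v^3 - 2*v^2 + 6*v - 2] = 15*v^4 - 8*v^3 - 6*v^2 - 4*v + 6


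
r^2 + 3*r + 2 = (r + 1)*(r + 2)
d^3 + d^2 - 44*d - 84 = (d - 7)*(d + 2)*(d + 6)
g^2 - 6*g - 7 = (g - 7)*(g + 1)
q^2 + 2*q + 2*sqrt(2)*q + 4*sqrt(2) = (q + 2)*(q + 2*sqrt(2))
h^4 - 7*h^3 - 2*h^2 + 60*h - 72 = (h - 6)*(h - 2)^2*(h + 3)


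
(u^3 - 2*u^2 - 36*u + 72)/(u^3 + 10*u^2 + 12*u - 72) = (u - 6)/(u + 6)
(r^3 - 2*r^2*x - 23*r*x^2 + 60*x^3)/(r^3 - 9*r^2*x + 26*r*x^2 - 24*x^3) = (-r - 5*x)/(-r + 2*x)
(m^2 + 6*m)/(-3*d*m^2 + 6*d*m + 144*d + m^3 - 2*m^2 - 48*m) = -m/(3*d*m - 24*d - m^2 + 8*m)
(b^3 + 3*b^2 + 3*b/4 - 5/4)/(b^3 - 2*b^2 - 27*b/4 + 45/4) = (2*b^2 + b - 1)/(2*b^2 - 9*b + 9)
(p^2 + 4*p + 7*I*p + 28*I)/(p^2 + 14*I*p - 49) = (p + 4)/(p + 7*I)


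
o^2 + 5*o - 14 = (o - 2)*(o + 7)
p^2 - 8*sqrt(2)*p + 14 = (p - 7*sqrt(2))*(p - sqrt(2))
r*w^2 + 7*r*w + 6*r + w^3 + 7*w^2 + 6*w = (r + w)*(w + 1)*(w + 6)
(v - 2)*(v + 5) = v^2 + 3*v - 10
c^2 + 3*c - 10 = (c - 2)*(c + 5)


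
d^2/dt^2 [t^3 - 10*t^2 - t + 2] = 6*t - 20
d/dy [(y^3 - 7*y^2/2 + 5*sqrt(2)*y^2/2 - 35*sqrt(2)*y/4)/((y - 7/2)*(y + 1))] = (y^2 + 2*y + 5*sqrt(2)/2)/(y^2 + 2*y + 1)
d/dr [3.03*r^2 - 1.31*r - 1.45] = 6.06*r - 1.31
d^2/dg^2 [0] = 0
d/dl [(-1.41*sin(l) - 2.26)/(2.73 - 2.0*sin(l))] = -8.3693*cos(l)/(2.0*sin(l) - 2.73)^2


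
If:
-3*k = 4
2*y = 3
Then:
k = -4/3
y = 3/2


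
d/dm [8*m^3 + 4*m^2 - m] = 24*m^2 + 8*m - 1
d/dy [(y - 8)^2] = 2*y - 16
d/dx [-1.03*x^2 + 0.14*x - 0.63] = 0.14 - 2.06*x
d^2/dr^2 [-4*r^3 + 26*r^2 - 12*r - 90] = 52 - 24*r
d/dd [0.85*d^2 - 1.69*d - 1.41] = 1.7*d - 1.69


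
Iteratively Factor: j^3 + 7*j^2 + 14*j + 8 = (j + 4)*(j^2 + 3*j + 2) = (j + 2)*(j + 4)*(j + 1)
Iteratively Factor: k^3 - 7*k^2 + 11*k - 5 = (k - 5)*(k^2 - 2*k + 1) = (k - 5)*(k - 1)*(k - 1)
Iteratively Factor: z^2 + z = (z)*(z + 1)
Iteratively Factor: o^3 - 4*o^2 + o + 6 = (o + 1)*(o^2 - 5*o + 6) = (o - 2)*(o + 1)*(o - 3)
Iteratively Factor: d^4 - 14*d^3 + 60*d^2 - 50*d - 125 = (d - 5)*(d^3 - 9*d^2 + 15*d + 25) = (d - 5)^2*(d^2 - 4*d - 5) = (d - 5)^3*(d + 1)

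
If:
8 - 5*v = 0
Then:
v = 8/5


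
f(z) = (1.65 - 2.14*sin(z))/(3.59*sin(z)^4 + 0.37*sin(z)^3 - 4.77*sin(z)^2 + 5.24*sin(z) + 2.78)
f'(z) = (1.65 - 2.14*sin(z))*(-14.36*sin(z)^3*cos(z) - 1.11*sin(z)^2*cos(z) + 9.54*sin(z)*cos(z) - 5.24*cos(z))/(3.59*sin(z)^4 + 0.37*sin(z)^3 - 4.77*sin(z)^2 + 5.24*sin(z) + 2.78)^2 - 2.14*cos(z)/(3.59*sin(z)^4 + 0.37*sin(z)^3 - 4.77*sin(z)^2 + 5.24*sin(z) + 2.78) = (23.0478*sin(z)^4 - 22.1104*sin(z)^3 - 12.0393*sin(z)^2 + 15.741*sin(z) - 14.5952)*cos(z)/(12.8881*sin(z)^8 + 2.6566*sin(z)^7 - 34.1117*sin(z)^6 + 34.0934*sin(z)^5 + 46.5909*sin(z)^4 - 47.9324*sin(z)^3 + 0.936400000000006*sin(z)^2 + 29.1344*sin(z) + 7.7284)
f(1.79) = -0.06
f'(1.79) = 0.05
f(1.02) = -0.03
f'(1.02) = -0.17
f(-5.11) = -0.05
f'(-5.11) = -0.10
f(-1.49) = -0.94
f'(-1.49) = 0.01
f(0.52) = 0.13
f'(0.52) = -0.48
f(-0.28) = 2.29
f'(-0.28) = -19.25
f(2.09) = -0.03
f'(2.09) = 0.16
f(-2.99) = 1.05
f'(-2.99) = 4.80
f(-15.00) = -1.45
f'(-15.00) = 3.38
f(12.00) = -2.40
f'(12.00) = -13.18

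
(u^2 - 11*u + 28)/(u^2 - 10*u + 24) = (u - 7)/(u - 6)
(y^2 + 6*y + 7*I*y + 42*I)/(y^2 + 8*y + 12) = (y + 7*I)/(y + 2)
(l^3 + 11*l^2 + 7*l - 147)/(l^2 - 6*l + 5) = (l^3 + 11*l^2 + 7*l - 147)/(l^2 - 6*l + 5)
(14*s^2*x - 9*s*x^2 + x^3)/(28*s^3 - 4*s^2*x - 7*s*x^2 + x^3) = x/(2*s + x)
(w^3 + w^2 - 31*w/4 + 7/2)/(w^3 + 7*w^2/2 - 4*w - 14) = (w - 1/2)/(w + 2)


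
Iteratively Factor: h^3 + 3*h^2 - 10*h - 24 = (h + 2)*(h^2 + h - 12) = (h - 3)*(h + 2)*(h + 4)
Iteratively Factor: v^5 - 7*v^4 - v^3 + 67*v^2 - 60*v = (v - 4)*(v^4 - 3*v^3 - 13*v^2 + 15*v) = v*(v - 4)*(v^3 - 3*v^2 - 13*v + 15) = v*(v - 5)*(v - 4)*(v^2 + 2*v - 3) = v*(v - 5)*(v - 4)*(v - 1)*(v + 3)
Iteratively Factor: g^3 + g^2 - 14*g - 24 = (g + 3)*(g^2 - 2*g - 8) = (g - 4)*(g + 3)*(g + 2)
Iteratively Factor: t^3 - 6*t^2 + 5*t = (t - 1)*(t^2 - 5*t) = t*(t - 1)*(t - 5)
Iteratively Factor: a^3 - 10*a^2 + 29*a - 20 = (a - 5)*(a^2 - 5*a + 4) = (a - 5)*(a - 1)*(a - 4)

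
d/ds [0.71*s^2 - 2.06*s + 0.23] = 1.42*s - 2.06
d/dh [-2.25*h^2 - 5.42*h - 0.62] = -4.5*h - 5.42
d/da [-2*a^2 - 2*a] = -4*a - 2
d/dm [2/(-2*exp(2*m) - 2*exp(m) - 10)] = (2*exp(m) + 1)*exp(m)/(exp(2*m) + exp(m) + 5)^2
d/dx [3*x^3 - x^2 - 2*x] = 9*x^2 - 2*x - 2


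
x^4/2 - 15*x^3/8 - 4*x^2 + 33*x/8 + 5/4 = (x/2 + 1)*(x - 5)*(x - 1)*(x + 1/4)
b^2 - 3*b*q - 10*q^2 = (b - 5*q)*(b + 2*q)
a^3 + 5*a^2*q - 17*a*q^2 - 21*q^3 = (a - 3*q)*(a + q)*(a + 7*q)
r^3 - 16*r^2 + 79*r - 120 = (r - 8)*(r - 5)*(r - 3)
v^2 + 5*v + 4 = (v + 1)*(v + 4)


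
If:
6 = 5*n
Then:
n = 6/5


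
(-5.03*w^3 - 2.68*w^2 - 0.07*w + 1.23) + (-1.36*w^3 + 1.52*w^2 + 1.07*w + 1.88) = -6.39*w^3 - 1.16*w^2 + 1.0*w + 3.11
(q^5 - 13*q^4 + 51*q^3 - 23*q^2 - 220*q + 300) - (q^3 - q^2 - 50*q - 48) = q^5 - 13*q^4 + 50*q^3 - 22*q^2 - 170*q + 348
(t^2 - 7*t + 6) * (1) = t^2 - 7*t + 6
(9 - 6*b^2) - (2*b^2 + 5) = 4 - 8*b^2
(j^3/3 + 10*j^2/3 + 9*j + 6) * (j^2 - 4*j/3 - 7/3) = j^5/3 + 26*j^4/9 + 34*j^3/9 - 124*j^2/9 - 29*j - 14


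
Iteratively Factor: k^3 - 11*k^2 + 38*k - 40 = (k - 4)*(k^2 - 7*k + 10) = (k - 4)*(k - 2)*(k - 5)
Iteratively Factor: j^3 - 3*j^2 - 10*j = (j - 5)*(j^2 + 2*j) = (j - 5)*(j + 2)*(j)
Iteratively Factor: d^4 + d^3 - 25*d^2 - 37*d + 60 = (d + 4)*(d^3 - 3*d^2 - 13*d + 15) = (d - 1)*(d + 4)*(d^2 - 2*d - 15) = (d - 5)*(d - 1)*(d + 4)*(d + 3)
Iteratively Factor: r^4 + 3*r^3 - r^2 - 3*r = (r + 1)*(r^3 + 2*r^2 - 3*r) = r*(r + 1)*(r^2 + 2*r - 3) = r*(r + 1)*(r + 3)*(r - 1)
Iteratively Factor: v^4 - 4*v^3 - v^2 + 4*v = (v - 4)*(v^3 - v) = v*(v - 4)*(v^2 - 1) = v*(v - 4)*(v - 1)*(v + 1)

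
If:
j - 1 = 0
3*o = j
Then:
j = 1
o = 1/3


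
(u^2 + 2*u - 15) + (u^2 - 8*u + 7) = 2*u^2 - 6*u - 8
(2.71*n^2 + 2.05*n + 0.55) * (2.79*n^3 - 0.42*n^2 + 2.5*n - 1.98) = 7.5609*n^5 + 4.5813*n^4 + 7.4485*n^3 - 0.4718*n^2 - 2.684*n - 1.089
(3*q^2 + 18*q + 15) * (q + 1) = 3*q^3 + 21*q^2 + 33*q + 15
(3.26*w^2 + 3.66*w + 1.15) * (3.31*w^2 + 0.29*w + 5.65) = 10.7906*w^4 + 13.06*w^3 + 23.2869*w^2 + 21.0125*w + 6.4975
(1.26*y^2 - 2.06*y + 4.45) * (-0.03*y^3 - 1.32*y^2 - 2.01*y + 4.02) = -0.0378*y^5 - 1.6014*y^4 + 0.0531000000000001*y^3 + 3.3318*y^2 - 17.2257*y + 17.889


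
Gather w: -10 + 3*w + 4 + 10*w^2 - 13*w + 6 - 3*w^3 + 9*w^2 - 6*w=-3*w^3 + 19*w^2 - 16*w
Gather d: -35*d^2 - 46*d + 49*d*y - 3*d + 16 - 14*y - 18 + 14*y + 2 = -35*d^2 + d*(49*y - 49)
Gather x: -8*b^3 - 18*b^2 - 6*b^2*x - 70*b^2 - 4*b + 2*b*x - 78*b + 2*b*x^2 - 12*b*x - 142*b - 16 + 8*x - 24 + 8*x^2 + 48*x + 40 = -8*b^3 - 88*b^2 - 224*b + x^2*(2*b + 8) + x*(-6*b^2 - 10*b + 56)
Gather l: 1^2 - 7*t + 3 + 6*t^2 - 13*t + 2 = 6*t^2 - 20*t + 6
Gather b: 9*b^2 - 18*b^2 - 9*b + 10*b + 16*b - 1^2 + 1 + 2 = -9*b^2 + 17*b + 2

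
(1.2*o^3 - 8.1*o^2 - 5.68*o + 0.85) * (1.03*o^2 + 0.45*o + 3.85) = 1.236*o^5 - 7.803*o^4 - 4.8754*o^3 - 32.8655*o^2 - 21.4855*o + 3.2725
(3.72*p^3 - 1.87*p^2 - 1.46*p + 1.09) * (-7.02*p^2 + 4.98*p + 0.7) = -26.1144*p^5 + 31.653*p^4 + 3.5406*p^3 - 16.2316*p^2 + 4.4062*p + 0.763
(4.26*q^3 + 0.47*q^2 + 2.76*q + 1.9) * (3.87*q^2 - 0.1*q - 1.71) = 16.4862*q^5 + 1.3929*q^4 + 3.3496*q^3 + 6.2733*q^2 - 4.9096*q - 3.249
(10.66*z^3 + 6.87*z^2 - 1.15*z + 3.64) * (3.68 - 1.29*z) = -13.7514*z^4 + 30.3665*z^3 + 26.7651*z^2 - 8.9276*z + 13.3952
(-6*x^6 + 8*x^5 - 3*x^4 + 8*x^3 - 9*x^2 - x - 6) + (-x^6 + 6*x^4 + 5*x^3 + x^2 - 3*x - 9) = -7*x^6 + 8*x^5 + 3*x^4 + 13*x^3 - 8*x^2 - 4*x - 15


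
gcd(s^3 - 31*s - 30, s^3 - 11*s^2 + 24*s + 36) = s^2 - 5*s - 6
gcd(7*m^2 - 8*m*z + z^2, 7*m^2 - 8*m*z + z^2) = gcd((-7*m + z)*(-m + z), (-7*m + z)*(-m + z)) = 7*m^2 - 8*m*z + z^2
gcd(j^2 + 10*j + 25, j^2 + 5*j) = j + 5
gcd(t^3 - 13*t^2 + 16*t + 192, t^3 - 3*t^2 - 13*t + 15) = t + 3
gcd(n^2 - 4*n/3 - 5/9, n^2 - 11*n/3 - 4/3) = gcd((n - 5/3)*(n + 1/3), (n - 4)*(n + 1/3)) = n + 1/3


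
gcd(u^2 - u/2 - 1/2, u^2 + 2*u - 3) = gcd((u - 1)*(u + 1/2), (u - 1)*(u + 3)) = u - 1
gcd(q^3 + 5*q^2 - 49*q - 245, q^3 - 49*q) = q^2 - 49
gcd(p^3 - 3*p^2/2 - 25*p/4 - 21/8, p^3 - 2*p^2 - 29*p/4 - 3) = p^2 + 2*p + 3/4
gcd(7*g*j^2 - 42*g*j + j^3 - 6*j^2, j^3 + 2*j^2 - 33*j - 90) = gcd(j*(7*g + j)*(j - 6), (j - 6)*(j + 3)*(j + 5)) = j - 6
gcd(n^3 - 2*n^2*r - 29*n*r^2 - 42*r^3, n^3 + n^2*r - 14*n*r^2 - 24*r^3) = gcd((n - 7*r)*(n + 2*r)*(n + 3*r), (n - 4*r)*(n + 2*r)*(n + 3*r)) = n^2 + 5*n*r + 6*r^2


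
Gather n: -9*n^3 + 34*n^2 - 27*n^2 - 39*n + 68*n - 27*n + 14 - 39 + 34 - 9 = -9*n^3 + 7*n^2 + 2*n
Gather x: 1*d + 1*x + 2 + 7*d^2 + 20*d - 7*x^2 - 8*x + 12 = 7*d^2 + 21*d - 7*x^2 - 7*x + 14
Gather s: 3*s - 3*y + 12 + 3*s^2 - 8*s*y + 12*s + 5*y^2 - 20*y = 3*s^2 + s*(15 - 8*y) + 5*y^2 - 23*y + 12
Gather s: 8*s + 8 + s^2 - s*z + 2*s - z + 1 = s^2 + s*(10 - z) - z + 9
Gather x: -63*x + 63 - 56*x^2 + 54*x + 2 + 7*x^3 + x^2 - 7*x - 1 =7*x^3 - 55*x^2 - 16*x + 64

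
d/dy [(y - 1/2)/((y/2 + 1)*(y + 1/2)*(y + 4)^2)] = 2*(-12*y^3 - 28*y^2 + 27*y + 40)/(4*y^7 + 68*y^6 + 465*y^5 + 1632*y^4 + 3108*y^3 + 3120*y^2 + 1472*y + 256)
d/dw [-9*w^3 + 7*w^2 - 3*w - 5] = -27*w^2 + 14*w - 3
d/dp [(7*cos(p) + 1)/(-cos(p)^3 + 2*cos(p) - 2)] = (-21*cos(p) - 3*cos(2*p) - 7*cos(3*p) + 29)*sin(p)/(2*(cos(p)^3 - 2*cos(p) + 2)^2)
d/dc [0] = 0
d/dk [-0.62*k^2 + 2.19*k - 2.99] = 2.19 - 1.24*k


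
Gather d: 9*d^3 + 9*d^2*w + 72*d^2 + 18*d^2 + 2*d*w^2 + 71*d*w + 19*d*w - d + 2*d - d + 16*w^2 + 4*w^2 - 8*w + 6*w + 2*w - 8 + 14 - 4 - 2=9*d^3 + d^2*(9*w + 90) + d*(2*w^2 + 90*w) + 20*w^2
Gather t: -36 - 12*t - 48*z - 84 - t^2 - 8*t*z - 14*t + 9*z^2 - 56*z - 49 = -t^2 + t*(-8*z - 26) + 9*z^2 - 104*z - 169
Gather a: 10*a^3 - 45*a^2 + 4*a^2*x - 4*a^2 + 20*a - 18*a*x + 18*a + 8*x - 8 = 10*a^3 + a^2*(4*x - 49) + a*(38 - 18*x) + 8*x - 8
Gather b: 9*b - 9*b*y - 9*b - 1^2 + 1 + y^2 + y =-9*b*y + y^2 + y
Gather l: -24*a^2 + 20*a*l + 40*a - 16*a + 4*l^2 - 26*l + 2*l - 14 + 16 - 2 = -24*a^2 + 24*a + 4*l^2 + l*(20*a - 24)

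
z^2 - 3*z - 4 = (z - 4)*(z + 1)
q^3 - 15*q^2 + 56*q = q*(q - 8)*(q - 7)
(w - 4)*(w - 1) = w^2 - 5*w + 4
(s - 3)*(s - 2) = s^2 - 5*s + 6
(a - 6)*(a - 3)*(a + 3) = a^3 - 6*a^2 - 9*a + 54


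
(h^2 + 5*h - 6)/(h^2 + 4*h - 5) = (h + 6)/(h + 5)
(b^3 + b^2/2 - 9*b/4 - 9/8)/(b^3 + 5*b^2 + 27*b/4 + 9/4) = (b - 3/2)/(b + 3)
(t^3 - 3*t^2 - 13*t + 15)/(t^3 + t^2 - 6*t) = (t^2 - 6*t + 5)/(t*(t - 2))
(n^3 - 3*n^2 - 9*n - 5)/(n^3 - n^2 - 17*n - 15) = (n + 1)/(n + 3)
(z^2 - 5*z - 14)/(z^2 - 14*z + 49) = (z + 2)/(z - 7)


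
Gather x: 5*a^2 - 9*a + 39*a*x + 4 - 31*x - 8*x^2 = 5*a^2 - 9*a - 8*x^2 + x*(39*a - 31) + 4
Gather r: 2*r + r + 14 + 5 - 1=3*r + 18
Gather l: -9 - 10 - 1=-20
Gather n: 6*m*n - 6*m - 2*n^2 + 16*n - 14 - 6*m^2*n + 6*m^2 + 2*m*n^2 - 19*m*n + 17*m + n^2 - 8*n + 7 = 6*m^2 + 11*m + n^2*(2*m - 1) + n*(-6*m^2 - 13*m + 8) - 7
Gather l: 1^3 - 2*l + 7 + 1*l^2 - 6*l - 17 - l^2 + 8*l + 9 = 0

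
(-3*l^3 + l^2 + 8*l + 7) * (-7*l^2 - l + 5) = 21*l^5 - 4*l^4 - 72*l^3 - 52*l^2 + 33*l + 35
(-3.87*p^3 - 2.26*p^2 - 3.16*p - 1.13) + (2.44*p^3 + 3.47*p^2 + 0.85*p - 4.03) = -1.43*p^3 + 1.21*p^2 - 2.31*p - 5.16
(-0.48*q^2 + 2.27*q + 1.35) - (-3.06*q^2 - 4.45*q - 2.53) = 2.58*q^2 + 6.72*q + 3.88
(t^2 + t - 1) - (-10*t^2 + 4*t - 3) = 11*t^2 - 3*t + 2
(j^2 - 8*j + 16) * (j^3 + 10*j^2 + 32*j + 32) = j^5 + 2*j^4 - 32*j^3 - 64*j^2 + 256*j + 512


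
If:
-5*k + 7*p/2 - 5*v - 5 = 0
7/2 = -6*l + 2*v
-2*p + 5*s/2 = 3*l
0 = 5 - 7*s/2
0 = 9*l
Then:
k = -3/2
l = 0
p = 25/14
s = 10/7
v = 7/4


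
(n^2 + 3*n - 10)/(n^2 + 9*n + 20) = (n - 2)/(n + 4)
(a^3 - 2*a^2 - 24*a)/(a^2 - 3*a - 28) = a*(a - 6)/(a - 7)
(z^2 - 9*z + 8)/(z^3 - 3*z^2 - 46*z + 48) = 1/(z + 6)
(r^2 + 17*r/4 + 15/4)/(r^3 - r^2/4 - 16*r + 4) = (4*r^2 + 17*r + 15)/(4*r^3 - r^2 - 64*r + 16)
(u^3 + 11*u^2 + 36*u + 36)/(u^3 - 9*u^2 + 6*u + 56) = (u^2 + 9*u + 18)/(u^2 - 11*u + 28)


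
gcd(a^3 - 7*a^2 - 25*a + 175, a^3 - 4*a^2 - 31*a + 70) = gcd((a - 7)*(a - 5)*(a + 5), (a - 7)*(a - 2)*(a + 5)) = a^2 - 2*a - 35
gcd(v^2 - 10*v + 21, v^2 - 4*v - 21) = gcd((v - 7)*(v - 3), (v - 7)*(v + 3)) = v - 7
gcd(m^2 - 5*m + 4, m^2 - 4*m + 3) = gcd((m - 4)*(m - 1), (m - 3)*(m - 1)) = m - 1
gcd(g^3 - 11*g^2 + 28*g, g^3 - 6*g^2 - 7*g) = g^2 - 7*g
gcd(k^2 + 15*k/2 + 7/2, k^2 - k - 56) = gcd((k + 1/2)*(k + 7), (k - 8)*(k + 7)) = k + 7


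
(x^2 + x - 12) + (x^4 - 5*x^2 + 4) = x^4 - 4*x^2 + x - 8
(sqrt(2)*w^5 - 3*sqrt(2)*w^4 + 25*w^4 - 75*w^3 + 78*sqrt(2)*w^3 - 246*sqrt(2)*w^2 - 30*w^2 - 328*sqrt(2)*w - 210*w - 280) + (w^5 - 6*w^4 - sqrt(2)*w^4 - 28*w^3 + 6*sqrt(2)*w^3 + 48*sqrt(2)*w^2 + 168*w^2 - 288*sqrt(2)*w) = w^5 + sqrt(2)*w^5 - 4*sqrt(2)*w^4 + 19*w^4 - 103*w^3 + 84*sqrt(2)*w^3 - 198*sqrt(2)*w^2 + 138*w^2 - 616*sqrt(2)*w - 210*w - 280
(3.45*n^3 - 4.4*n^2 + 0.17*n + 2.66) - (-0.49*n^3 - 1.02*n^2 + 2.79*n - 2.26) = 3.94*n^3 - 3.38*n^2 - 2.62*n + 4.92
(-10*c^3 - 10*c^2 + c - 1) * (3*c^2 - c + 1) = -30*c^5 - 20*c^4 + 3*c^3 - 14*c^2 + 2*c - 1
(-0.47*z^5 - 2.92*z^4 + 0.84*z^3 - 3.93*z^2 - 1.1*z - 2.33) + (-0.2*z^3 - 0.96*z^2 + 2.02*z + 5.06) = -0.47*z^5 - 2.92*z^4 + 0.64*z^3 - 4.89*z^2 + 0.92*z + 2.73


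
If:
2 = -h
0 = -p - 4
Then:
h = -2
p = -4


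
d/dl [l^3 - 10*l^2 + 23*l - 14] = 3*l^2 - 20*l + 23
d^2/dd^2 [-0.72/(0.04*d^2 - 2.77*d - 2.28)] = (-0.002304*d^2 + 0.159552*d + 0.72*(0.08*d - 2.77)*(0.16*d - 5.54) + 0.131328)/(-0.04*d^2 + 2.77*d + 2.28)^3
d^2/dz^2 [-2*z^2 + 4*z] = -4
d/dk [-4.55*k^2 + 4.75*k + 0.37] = 4.75 - 9.1*k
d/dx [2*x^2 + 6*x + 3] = 4*x + 6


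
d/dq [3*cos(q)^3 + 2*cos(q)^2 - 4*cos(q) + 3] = (-9*cos(q)^2 - 4*cos(q) + 4)*sin(q)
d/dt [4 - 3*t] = -3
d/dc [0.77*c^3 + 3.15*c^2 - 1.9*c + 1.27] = 2.31*c^2 + 6.3*c - 1.9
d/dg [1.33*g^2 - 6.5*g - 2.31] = 2.66*g - 6.5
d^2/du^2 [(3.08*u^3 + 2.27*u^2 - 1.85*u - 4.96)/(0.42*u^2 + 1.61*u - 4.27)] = (8.88178419700125e-16*u^5 + 23.292052*u^3 - 107.868012*u^2 + 296.91354*u + 13.836816)/(0.074088*u^6 + 0.852012*u^5 + 1.006362*u^4 - 13.150963*u^3 - 10.231347*u^2 + 88.064907*u - 77.854483)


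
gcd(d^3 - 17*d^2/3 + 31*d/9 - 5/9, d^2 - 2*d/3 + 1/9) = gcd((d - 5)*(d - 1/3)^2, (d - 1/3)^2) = d^2 - 2*d/3 + 1/9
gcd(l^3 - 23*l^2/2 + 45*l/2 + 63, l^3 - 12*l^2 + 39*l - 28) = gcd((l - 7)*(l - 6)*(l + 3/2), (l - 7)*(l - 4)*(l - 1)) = l - 7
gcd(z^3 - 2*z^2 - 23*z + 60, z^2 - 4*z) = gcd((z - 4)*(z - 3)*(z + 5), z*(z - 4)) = z - 4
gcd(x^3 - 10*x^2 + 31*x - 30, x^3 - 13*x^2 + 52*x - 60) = x^2 - 7*x + 10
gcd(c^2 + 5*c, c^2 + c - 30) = 1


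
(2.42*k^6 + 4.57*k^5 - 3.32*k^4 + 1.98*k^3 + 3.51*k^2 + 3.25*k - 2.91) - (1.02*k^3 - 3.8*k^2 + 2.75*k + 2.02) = 2.42*k^6 + 4.57*k^5 - 3.32*k^4 + 0.96*k^3 + 7.31*k^2 + 0.5*k - 4.93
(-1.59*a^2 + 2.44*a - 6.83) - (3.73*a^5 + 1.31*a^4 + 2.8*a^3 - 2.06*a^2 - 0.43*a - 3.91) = -3.73*a^5 - 1.31*a^4 - 2.8*a^3 + 0.47*a^2 + 2.87*a - 2.92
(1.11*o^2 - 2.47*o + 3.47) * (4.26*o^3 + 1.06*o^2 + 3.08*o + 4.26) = 4.7286*o^5 - 9.3456*o^4 + 15.5828*o^3 + 0.7992*o^2 + 0.165400000000002*o + 14.7822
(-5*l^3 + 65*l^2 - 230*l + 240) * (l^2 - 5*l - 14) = -5*l^5 + 90*l^4 - 485*l^3 + 480*l^2 + 2020*l - 3360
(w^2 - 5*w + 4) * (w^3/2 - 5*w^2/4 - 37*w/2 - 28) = w^5/2 - 15*w^4/4 - 41*w^3/4 + 119*w^2/2 + 66*w - 112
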